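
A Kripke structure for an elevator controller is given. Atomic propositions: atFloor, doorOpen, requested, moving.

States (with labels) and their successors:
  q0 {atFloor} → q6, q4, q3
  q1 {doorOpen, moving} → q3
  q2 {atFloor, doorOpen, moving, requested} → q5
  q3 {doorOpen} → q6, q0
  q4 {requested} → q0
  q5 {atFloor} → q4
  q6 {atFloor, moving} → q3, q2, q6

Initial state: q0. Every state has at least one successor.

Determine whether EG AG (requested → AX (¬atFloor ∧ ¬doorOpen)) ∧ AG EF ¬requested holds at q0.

No

States satisfying AG (requested → AX (¬atFloor ∧ ¬doorOpen)): ∅.
States satisfying EG AG (requested → AX (¬atFloor ∧ ¬doorOpen)): ∅.
States satisfying EF ¬requested: {q0, q1, q2, q3, q4, q5, q6}.
States satisfying AG EF ¬requested: {q0, q1, q2, q3, q4, q5, q6}.
States satisfying EG AG (requested → AX (¬atFloor ∧ ¬doorOpen)) ∧ AG EF ¬requested: ∅.
q0 ∉ Sat(EG AG (requested → AX (¬atFloor ∧ ¬doorOpen)) ∧ AG EF ¬requested).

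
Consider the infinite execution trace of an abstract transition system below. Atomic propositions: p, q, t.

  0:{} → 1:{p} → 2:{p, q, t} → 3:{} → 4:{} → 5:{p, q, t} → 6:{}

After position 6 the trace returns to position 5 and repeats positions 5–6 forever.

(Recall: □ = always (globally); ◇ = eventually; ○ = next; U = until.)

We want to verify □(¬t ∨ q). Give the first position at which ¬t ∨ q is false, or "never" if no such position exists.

¬t ∨ q holds at every position 0..6, and those are all the positions the trace ever visits, so the invariant □(¬t ∨ q) is never violated.

never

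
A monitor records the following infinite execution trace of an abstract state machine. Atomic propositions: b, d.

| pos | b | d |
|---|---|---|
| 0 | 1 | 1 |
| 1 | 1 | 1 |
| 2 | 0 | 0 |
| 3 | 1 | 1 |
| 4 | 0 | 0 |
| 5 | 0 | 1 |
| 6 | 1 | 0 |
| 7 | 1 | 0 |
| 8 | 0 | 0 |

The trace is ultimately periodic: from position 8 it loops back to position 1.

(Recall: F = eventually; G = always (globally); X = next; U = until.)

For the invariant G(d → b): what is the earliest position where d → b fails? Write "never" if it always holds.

5

Check d → b at each position in order: 0 ✓, 1 ✓, 2 ✓, 3 ✓, 4 ✓.
At position 5 the labels are {d}, so d → b is false there. This is the first violation.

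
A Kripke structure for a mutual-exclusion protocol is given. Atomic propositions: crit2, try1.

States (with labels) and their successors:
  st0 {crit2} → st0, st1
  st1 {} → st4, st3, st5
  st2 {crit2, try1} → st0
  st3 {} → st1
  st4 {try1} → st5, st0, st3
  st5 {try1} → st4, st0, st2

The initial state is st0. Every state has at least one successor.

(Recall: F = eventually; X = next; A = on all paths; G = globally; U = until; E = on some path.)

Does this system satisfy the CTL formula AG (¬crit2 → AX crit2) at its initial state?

States satisfying ¬crit2 → AX crit2: {st0, st2}.
States satisfying AG (¬crit2 → AX crit2): ∅.
st1 is reachable from st0 and violates ¬crit2 → AX crit2, so AG fails at st0.
st0 ∉ Sat(AG (¬crit2 → AX crit2)).

Does not hold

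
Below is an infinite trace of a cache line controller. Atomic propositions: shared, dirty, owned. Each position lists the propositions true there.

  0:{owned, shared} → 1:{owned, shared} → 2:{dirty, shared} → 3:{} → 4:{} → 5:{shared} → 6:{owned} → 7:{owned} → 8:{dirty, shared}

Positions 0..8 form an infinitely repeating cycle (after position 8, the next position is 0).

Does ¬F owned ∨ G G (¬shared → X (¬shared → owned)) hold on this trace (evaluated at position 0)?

Does not hold

G (¬shared → X (¬shared → owned)) must hold at every position from 0 onward. It fails at position 0, so G G (¬shared → X (¬shared → owned)) is false.
At position 0: ¬F owned is false; G G (¬shared → X (¬shared → owned)) is false; so ¬F owned ∨ G G (¬shared → X (¬shared → owned)) is false.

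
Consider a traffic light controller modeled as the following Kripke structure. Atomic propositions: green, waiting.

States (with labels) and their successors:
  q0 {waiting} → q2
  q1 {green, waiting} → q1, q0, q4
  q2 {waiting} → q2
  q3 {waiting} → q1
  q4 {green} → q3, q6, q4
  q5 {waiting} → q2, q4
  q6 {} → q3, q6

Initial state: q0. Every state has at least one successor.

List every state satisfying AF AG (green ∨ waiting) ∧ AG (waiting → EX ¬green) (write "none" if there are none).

{q0, q2}

States satisfying AG (green ∨ waiting): {q0, q2}.
States satisfying AF AG (green ∨ waiting): {q0, q2}.
States satisfying waiting → EX ¬green: {q0, q1, q2, q4, q5, q6}.
States satisfying AG (waiting → EX ¬green): {q0, q2}.
States satisfying AF AG (green ∨ waiting) ∧ AG (waiting → EX ¬green): {q0, q2}.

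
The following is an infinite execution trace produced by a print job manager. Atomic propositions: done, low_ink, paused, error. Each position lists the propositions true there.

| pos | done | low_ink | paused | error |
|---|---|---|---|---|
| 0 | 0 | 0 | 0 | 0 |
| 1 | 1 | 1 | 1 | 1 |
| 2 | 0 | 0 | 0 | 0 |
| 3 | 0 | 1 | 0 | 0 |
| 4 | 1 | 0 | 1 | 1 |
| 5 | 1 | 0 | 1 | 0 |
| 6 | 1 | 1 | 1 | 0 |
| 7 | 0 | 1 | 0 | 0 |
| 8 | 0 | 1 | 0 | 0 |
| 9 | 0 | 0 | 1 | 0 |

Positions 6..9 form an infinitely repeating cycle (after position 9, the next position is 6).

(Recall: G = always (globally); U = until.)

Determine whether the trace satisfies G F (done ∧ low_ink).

F (done ∧ low_ink) holds at every position 0..9, and those are all positions ever visited, so G F (done ∧ low_ink) holds.

Holds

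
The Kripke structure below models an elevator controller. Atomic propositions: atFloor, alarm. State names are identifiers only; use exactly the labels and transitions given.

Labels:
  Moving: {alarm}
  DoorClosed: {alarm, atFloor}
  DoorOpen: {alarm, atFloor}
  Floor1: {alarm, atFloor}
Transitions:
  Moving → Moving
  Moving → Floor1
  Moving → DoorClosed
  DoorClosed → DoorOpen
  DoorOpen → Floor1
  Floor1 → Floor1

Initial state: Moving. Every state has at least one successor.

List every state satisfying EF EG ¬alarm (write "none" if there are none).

none

States satisfying EG ¬alarm: ∅.
States satisfying EF EG ¬alarm: ∅.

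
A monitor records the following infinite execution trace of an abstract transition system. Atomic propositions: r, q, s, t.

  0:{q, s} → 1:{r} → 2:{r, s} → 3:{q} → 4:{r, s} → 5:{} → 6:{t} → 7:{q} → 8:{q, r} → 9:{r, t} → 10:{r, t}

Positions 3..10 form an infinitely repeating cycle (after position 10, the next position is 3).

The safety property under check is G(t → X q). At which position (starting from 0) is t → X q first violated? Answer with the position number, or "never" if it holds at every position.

Check t → X q at each position in order: 0 ✓, 1 ✓, 2 ✓, 3 ✓, 4 ✓, 5 ✓, 6 ✓, 7 ✓, 8 ✓.
At position 9 the labels are {r, t} and the next position 10 has {r, t}, so t → X q is false there. This is the first violation.

9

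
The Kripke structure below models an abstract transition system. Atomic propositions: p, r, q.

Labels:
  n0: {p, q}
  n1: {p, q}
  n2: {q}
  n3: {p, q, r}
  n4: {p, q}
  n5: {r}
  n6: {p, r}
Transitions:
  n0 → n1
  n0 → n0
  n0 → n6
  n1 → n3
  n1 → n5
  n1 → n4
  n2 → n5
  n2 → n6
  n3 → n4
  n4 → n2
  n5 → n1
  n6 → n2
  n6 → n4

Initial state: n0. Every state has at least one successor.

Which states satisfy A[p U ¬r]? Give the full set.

States satisfying p: {n0, n1, n3, n4, n6}.
States satisfying ¬r: {n0, n1, n2, n4}.
States satisfying A[p U ¬r]: {n0, n1, n2, n3, n4, n6}.

{n0, n1, n2, n3, n4, n6}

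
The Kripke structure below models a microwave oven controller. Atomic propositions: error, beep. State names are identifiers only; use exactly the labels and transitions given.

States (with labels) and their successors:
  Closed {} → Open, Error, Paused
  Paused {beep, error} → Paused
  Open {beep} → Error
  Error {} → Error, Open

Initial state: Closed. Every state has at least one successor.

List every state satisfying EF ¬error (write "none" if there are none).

{Closed, Open, Error}

States satisfying ¬error: {Closed, Open, Error}.
States satisfying EF ¬error: {Closed, Open, Error}.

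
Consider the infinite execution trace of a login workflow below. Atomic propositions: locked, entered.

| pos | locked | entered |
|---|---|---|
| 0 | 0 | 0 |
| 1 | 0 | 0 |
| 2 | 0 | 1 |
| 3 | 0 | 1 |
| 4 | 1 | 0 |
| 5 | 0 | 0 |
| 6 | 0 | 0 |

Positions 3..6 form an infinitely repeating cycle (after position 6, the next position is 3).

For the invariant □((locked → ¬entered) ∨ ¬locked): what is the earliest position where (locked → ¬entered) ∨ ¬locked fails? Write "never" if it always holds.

never

(locked → ¬entered) ∨ ¬locked holds at every position 0..6, and those are all the positions the trace ever visits, so the invariant □((locked → ¬entered) ∨ ¬locked) is never violated.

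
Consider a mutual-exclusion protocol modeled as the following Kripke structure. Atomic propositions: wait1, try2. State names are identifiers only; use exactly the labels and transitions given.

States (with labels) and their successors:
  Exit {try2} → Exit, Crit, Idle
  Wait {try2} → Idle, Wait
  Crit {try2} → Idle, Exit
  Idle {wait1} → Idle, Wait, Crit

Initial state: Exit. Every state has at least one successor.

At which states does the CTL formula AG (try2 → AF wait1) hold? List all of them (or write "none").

none

States satisfying try2 → AF wait1: {Idle}.
States satisfying AG (try2 → AF wait1): ∅.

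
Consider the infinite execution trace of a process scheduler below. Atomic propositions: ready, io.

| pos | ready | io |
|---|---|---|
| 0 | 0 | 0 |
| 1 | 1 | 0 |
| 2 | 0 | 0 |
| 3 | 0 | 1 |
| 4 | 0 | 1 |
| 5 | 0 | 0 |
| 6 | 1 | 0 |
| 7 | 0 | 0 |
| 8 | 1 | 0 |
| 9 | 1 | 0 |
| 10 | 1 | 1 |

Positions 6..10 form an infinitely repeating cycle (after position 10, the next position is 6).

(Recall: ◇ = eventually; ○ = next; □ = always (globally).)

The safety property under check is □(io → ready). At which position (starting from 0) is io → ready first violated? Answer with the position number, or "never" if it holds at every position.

3

Check io → ready at each position in order: 0 ✓, 1 ✓, 2 ✓.
At position 3 the labels are {io}, so io → ready is false there. This is the first violation.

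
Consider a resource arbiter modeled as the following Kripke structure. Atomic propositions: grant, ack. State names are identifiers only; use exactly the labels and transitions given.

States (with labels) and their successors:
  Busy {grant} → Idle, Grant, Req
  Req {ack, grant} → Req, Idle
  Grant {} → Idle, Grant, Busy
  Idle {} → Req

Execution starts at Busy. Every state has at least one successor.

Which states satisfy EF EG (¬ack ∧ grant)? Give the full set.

none

States satisfying EG (¬ack ∧ grant): ∅.
States satisfying EF EG (¬ack ∧ grant): ∅.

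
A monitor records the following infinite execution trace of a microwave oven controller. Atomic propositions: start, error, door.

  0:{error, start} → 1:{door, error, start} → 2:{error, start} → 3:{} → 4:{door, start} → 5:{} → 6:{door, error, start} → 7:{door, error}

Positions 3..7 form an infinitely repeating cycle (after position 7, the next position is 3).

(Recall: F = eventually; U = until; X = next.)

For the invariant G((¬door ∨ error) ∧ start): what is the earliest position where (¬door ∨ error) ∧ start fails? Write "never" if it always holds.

3

Check (¬door ∨ error) ∧ start at each position in order: 0 ✓, 1 ✓, 2 ✓.
At position 3 the labels are {}, so (¬door ∨ error) ∧ start is false there. This is the first violation.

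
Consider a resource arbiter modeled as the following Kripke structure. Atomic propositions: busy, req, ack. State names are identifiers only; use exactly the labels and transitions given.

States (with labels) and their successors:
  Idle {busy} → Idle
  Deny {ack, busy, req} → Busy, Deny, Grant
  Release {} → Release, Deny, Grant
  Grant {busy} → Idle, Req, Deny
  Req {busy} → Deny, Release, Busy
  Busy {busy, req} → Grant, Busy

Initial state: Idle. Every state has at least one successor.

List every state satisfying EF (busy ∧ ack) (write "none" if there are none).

{Deny, Release, Grant, Req, Busy}

States satisfying busy ∧ ack: {Deny}.
States satisfying EF (busy ∧ ack): {Deny, Release, Grant, Req, Busy}.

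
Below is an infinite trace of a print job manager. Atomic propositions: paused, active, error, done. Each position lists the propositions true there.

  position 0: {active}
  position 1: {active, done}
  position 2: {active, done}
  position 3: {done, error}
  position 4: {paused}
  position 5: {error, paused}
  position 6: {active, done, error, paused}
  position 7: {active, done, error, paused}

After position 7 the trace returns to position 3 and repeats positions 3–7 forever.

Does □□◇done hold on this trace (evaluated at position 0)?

Holds

□◇done holds at every position 0..7, and those are all positions ever visited, so □□◇done holds.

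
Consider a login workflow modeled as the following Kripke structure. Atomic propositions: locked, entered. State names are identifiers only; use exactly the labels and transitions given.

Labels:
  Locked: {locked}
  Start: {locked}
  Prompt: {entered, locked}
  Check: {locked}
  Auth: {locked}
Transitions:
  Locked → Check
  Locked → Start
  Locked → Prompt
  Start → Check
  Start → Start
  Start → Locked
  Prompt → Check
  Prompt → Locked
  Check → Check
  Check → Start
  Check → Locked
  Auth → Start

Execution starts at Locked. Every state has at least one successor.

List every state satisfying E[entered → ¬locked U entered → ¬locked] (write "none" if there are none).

States satisfying entered → ¬locked: {Locked, Start, Check, Auth}.
States satisfying E[entered → ¬locked U entered → ¬locked]: {Locked, Start, Check, Auth}.

{Locked, Start, Check, Auth}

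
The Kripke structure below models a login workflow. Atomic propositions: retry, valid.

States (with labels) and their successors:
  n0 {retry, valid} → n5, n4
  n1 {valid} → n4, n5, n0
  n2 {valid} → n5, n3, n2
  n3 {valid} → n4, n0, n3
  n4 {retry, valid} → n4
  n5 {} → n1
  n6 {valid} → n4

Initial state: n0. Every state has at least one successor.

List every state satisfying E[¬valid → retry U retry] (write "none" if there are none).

{n0, n1, n2, n3, n4, n6}

States satisfying ¬valid → retry: {n0, n1, n2, n3, n4, n6}.
States satisfying retry: {n0, n4}.
States satisfying E[¬valid → retry U retry]: {n0, n1, n2, n3, n4, n6}.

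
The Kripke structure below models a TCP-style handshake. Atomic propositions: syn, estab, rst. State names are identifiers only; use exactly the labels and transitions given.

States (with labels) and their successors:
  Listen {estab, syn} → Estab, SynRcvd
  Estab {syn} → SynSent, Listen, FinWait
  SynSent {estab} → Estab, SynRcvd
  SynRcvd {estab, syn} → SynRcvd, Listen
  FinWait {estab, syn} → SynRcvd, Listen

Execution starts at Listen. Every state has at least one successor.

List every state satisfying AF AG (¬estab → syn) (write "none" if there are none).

{Listen, Estab, SynSent, SynRcvd, FinWait}

States satisfying AG (¬estab → syn): {Listen, Estab, SynSent, SynRcvd, FinWait}.
States satisfying AF AG (¬estab → syn): {Listen, Estab, SynSent, SynRcvd, FinWait}.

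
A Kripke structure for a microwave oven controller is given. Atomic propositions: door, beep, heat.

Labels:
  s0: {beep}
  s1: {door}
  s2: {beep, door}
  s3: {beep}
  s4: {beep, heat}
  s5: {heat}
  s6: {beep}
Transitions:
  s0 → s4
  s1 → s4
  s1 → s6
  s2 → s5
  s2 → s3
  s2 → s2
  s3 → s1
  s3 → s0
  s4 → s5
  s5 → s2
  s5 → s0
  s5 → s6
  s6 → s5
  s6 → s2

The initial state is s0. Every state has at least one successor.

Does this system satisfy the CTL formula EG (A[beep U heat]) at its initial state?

Yes

States satisfying A[beep U heat]: {s0, s4, s5}.
States satisfying EG (A[beep U heat]): {s0, s4, s5}.
s0 ∈ Sat(EG (A[beep U heat])).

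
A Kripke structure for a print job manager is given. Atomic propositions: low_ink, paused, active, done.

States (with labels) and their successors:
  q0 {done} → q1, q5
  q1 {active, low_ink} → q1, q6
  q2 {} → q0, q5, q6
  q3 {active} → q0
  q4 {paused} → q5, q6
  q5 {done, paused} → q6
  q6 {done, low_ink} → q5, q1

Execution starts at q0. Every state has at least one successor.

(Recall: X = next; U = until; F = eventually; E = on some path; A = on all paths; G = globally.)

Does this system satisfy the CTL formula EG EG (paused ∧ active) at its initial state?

No

States satisfying EG (paused ∧ active): ∅.
States satisfying EG EG (paused ∧ active): ∅.
No suitable path/successor from q0 witnesses the formula.
q0 ∉ Sat(EG EG (paused ∧ active)).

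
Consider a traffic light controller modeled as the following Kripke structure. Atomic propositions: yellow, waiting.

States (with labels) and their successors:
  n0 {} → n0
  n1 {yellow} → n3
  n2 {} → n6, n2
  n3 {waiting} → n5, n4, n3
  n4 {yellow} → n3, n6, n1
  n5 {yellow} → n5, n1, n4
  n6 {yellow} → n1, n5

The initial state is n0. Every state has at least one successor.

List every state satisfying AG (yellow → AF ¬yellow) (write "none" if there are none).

{n0}

States satisfying yellow → AF ¬yellow: {n0, n1, n2, n3}.
States satisfying AG (yellow → AF ¬yellow): {n0}.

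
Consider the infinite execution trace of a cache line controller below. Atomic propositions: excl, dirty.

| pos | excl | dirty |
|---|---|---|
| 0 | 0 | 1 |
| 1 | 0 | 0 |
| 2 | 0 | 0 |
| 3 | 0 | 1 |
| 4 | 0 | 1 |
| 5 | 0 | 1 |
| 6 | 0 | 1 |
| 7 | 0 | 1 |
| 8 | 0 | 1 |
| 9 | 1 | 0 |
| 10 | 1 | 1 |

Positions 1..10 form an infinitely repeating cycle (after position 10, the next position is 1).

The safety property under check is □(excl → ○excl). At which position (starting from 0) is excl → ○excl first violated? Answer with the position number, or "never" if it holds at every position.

Check excl → ○excl at each position in order: 0 ✓, 1 ✓, 2 ✓, 3 ✓, 4 ✓, 5 ✓, 6 ✓, 7 ✓, 8 ✓, 9 ✓.
At position 10 the labels are {dirty, excl} and the next position 1 has {}, so excl → ○excl is false there. This is the first violation.

10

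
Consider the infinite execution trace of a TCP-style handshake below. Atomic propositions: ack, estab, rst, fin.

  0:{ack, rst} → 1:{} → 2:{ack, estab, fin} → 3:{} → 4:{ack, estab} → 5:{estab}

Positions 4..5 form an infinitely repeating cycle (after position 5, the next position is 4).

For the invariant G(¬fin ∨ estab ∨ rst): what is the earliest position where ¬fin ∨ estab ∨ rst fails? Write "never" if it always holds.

never

¬fin ∨ estab ∨ rst holds at every position 0..5, and those are all the positions the trace ever visits, so the invariant G(¬fin ∨ estab ∨ rst) is never violated.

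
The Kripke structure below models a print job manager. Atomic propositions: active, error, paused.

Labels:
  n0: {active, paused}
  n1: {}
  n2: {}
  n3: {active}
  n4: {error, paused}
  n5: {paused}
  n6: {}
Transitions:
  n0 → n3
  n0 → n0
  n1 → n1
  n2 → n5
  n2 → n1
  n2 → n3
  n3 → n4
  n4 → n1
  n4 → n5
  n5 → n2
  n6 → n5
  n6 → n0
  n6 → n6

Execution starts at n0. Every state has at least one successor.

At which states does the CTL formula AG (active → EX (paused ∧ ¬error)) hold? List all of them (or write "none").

States satisfying active → EX (paused ∧ ¬error): {n0, n1, n2, n4, n5, n6}.
States satisfying AG (active → EX (paused ∧ ¬error)): {n1}.

{n1}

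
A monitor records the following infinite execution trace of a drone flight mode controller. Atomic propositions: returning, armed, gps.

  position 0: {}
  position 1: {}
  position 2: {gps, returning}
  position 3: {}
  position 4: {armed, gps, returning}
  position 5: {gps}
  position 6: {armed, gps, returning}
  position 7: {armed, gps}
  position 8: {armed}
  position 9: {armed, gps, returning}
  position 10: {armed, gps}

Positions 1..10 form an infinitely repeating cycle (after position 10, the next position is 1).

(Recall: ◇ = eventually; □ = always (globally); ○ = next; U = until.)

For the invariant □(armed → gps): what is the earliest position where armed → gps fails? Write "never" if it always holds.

Check armed → gps at each position in order: 0 ✓, 1 ✓, 2 ✓, 3 ✓, 4 ✓, 5 ✓, 6 ✓, 7 ✓.
At position 8 the labels are {armed}, so armed → gps is false there. This is the first violation.

8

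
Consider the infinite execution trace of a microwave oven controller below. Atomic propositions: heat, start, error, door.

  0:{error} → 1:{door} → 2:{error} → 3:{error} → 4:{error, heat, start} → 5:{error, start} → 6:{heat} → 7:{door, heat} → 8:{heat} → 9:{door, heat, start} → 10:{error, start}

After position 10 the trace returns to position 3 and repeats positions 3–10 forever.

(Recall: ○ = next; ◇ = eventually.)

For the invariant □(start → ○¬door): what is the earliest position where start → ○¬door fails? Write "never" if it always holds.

never

start → ○¬door holds at every position 0..10, and those are all the positions the trace ever visits, so the invariant □(start → ○¬door) is never violated.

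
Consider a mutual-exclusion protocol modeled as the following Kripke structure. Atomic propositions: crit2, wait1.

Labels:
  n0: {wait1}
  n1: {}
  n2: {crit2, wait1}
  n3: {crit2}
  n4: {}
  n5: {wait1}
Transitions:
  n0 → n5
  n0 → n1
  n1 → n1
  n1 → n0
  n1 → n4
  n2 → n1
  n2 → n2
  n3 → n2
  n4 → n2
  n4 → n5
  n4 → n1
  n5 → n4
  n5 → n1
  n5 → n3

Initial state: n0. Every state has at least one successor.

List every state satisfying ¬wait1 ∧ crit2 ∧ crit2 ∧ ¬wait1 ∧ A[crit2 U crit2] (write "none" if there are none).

{n3}

States satisfying ¬wait1: {n1, n3, n4}.
States satisfying ¬wait1 ∧ crit2: {n3}.
States satisfying crit2 ∧ ¬wait1: {n3}.
States satisfying ¬wait1 ∧ crit2 ∧ crit2 ∧ ¬wait1: {n3}.
States satisfying crit2: {n2, n3}.
States satisfying A[crit2 U crit2]: {n2, n3}.
States satisfying ¬wait1 ∧ crit2 ∧ crit2 ∧ ¬wait1 ∧ A[crit2 U crit2]: {n3}.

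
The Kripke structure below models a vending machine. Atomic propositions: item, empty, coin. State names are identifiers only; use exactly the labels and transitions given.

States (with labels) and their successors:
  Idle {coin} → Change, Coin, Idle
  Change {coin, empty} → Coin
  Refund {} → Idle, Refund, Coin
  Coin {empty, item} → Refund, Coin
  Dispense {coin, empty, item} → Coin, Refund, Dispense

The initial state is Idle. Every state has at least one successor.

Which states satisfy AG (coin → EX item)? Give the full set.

States satisfying coin → EX item: {Idle, Change, Refund, Coin, Dispense}.
States satisfying AG (coin → EX item): {Idle, Change, Refund, Coin, Dispense}.

{Idle, Change, Refund, Coin, Dispense}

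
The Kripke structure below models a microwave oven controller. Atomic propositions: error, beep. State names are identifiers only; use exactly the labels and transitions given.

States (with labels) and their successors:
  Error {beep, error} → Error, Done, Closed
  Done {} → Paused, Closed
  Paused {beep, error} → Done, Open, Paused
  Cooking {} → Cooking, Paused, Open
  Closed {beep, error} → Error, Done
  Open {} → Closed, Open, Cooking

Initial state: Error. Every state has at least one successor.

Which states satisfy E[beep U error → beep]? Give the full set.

States satisfying beep: {Error, Paused, Closed}.
States satisfying error → beep: {Error, Done, Paused, Cooking, Closed, Open}.
States satisfying E[beep U error → beep]: {Error, Done, Paused, Cooking, Closed, Open}.

{Error, Done, Paused, Cooking, Closed, Open}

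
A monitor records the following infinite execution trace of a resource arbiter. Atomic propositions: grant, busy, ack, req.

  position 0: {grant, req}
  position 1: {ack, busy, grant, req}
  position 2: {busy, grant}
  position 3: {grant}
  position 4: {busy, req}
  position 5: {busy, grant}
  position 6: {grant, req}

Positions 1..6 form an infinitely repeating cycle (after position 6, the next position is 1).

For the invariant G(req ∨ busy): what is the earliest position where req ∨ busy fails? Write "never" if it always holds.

3

Check req ∨ busy at each position in order: 0 ✓, 1 ✓, 2 ✓.
At position 3 the labels are {grant}, so req ∨ busy is false there. This is the first violation.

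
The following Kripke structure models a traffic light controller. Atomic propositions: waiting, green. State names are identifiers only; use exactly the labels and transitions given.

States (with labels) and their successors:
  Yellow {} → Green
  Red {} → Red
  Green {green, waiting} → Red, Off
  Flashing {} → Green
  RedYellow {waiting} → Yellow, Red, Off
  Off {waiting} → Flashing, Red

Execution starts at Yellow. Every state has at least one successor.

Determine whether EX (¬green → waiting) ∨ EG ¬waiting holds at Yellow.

Holds

States satisfying ¬green → waiting: {Green, RedYellow, Off}.
States satisfying EX (¬green → waiting): {Yellow, Green, Flashing, RedYellow}.
States satisfying ¬waiting: {Yellow, Red, Flashing}.
States satisfying EG ¬waiting: {Red}.
States satisfying EX (¬green → waiting) ∨ EG ¬waiting: {Yellow, Red, Green, Flashing, RedYellow}.
Yellow ∈ Sat(EX (¬green → waiting) ∨ EG ¬waiting).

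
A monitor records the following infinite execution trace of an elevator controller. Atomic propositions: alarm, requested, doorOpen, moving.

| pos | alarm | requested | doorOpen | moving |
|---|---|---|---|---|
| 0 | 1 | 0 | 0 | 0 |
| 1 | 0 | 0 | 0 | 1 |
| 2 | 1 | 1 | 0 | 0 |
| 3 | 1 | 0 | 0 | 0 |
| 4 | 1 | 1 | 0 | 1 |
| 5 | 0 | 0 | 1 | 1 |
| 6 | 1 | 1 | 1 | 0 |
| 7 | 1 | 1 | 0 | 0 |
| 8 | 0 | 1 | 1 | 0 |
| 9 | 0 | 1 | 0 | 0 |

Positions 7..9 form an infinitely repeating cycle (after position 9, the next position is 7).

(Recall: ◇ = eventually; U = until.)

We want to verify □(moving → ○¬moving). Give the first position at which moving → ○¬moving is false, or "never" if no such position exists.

4

Check moving → ○¬moving at each position in order: 0 ✓, 1 ✓, 2 ✓, 3 ✓.
At position 4 the labels are {alarm, moving, requested} and the next position 5 has {doorOpen, moving}, so moving → ○¬moving is false there. This is the first violation.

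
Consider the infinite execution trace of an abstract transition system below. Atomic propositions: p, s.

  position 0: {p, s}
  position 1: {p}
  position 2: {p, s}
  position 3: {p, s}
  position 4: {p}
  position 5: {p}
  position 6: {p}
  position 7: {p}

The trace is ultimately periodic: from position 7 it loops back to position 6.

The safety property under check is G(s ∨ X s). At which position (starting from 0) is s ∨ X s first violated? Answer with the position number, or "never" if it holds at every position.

4

Check s ∨ X s at each position in order: 0 ✓, 1 ✓, 2 ✓, 3 ✓.
At position 4 the labels are {p} and the next position 5 has {p}, so s ∨ X s is false there. This is the first violation.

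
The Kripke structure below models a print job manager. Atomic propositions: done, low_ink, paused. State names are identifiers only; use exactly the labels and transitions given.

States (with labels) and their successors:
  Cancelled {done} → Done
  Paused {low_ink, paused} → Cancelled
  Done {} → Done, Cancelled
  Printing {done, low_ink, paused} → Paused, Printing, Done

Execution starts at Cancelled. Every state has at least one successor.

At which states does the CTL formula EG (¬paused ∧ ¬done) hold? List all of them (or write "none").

States satisfying ¬paused ∧ ¬done: {Done}.
States satisfying EG (¬paused ∧ ¬done): {Done}.

{Done}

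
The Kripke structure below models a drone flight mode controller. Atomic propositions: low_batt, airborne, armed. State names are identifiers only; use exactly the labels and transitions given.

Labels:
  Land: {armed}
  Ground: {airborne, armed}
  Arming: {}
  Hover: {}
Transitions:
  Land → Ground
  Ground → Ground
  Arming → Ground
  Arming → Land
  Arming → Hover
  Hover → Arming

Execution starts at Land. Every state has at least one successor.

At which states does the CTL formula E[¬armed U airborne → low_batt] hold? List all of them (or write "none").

States satisfying ¬armed: {Arming, Hover}.
States satisfying airborne → low_batt: {Land, Arming, Hover}.
States satisfying E[¬armed U airborne → low_batt]: {Land, Arming, Hover}.

{Land, Arming, Hover}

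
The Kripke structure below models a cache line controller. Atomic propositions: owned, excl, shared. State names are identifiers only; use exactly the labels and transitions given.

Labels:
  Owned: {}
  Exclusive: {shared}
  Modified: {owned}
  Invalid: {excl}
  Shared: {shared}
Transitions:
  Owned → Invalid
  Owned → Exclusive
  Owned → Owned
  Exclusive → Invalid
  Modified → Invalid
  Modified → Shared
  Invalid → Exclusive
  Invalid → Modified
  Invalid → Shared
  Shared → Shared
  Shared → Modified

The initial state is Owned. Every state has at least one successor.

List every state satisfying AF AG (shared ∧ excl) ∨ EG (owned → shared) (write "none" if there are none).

{Owned, Exclusive, Invalid, Shared}

States satisfying AG (shared ∧ excl): ∅.
States satisfying AF AG (shared ∧ excl): ∅.
States satisfying owned → shared: {Owned, Exclusive, Invalid, Shared}.
States satisfying EG (owned → shared): {Owned, Exclusive, Invalid, Shared}.
States satisfying AF AG (shared ∧ excl) ∨ EG (owned → shared): {Owned, Exclusive, Invalid, Shared}.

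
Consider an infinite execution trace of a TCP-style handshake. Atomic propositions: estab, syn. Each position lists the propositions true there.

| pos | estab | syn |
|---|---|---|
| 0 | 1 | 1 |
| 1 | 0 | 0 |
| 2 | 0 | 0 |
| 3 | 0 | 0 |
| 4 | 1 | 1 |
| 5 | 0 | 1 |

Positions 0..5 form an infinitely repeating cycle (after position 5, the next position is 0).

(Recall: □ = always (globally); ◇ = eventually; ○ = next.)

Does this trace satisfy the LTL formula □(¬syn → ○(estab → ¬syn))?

Violated

¬syn → ○(estab → ¬syn) must hold at every position from 0 onward. It fails at position 3, so □(¬syn → ○(estab → ¬syn)) is false.
Positions where ¬syn holds: 1, 2, 3.
Check ○(estab → ¬syn) at each: 1→ok, 2→ok, 3→fails.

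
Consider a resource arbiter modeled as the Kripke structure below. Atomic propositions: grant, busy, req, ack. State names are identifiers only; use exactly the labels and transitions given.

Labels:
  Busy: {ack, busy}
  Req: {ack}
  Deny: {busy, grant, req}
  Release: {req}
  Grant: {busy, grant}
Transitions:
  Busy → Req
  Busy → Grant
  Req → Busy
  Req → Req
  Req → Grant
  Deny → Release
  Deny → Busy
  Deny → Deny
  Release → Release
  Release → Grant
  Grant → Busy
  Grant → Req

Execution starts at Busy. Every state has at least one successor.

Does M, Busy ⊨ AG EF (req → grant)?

States satisfying EF (req → grant): {Busy, Req, Deny, Release, Grant}.
States satisfying AG EF (req → grant): {Busy, Req, Deny, Release, Grant}.
Every state reachable from Busy satisfies EF (req → grant).
Busy ∈ Sat(AG EF (req → grant)).

Satisfied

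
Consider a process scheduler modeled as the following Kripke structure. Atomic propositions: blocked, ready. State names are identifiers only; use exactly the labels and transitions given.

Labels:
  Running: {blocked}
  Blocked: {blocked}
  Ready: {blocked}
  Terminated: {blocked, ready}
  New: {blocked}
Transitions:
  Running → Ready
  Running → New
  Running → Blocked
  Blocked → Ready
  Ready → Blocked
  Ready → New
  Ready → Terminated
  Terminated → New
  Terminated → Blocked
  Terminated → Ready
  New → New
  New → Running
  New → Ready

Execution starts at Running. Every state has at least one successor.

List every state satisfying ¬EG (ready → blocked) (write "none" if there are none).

States satisfying ready → blocked: {Running, Blocked, Ready, Terminated, New}.
States satisfying EG (ready → blocked): {Running, Blocked, Ready, Terminated, New}.
States satisfying ¬EG (ready → blocked): ∅.

none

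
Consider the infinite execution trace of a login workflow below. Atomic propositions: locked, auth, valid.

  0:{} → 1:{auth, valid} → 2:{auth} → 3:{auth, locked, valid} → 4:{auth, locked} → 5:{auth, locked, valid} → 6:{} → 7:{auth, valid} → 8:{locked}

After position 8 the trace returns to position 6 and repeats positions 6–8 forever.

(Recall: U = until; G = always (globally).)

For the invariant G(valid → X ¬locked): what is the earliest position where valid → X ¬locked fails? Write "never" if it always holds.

Check valid → X ¬locked at each position in order: 0 ✓, 1 ✓, 2 ✓.
At position 3 the labels are {auth, locked, valid} and the next position 4 has {auth, locked}, so valid → X ¬locked is false there. This is the first violation.

3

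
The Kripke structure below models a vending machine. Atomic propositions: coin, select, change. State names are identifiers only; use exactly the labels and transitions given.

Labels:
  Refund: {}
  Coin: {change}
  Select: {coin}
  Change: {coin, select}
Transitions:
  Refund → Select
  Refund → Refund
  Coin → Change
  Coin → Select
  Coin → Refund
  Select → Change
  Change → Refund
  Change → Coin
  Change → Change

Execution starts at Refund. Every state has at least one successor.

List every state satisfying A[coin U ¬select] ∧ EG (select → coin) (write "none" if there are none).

States satisfying coin: {Select, Change}.
States satisfying ¬select: {Refund, Coin, Select}.
States satisfying A[coin U ¬select]: {Refund, Coin, Select}.
States satisfying select → coin: {Refund, Coin, Select, Change}.
States satisfying EG (select → coin): {Refund, Coin, Select, Change}.
States satisfying A[coin U ¬select] ∧ EG (select → coin): {Refund, Coin, Select}.

{Refund, Coin, Select}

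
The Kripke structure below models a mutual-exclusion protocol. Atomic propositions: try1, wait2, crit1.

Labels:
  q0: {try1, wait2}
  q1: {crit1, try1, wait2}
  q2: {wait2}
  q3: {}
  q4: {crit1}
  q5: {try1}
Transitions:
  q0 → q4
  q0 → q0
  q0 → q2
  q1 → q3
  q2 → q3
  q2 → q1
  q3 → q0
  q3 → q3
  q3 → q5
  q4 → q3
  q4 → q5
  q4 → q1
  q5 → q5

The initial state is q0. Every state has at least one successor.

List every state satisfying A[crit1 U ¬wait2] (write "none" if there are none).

States satisfying crit1: {q1, q4}.
States satisfying ¬wait2: {q3, q4, q5}.
States satisfying A[crit1 U ¬wait2]: {q1, q3, q4, q5}.

{q1, q3, q4, q5}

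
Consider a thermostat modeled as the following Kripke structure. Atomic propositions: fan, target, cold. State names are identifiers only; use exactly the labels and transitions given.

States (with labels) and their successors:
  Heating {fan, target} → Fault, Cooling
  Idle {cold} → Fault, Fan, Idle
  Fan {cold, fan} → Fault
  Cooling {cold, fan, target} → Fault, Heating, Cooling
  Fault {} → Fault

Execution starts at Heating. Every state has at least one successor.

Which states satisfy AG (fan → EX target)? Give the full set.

{Heating, Cooling, Fault}

States satisfying fan → EX target: {Heating, Idle, Cooling, Fault}.
States satisfying AG (fan → EX target): {Heating, Cooling, Fault}.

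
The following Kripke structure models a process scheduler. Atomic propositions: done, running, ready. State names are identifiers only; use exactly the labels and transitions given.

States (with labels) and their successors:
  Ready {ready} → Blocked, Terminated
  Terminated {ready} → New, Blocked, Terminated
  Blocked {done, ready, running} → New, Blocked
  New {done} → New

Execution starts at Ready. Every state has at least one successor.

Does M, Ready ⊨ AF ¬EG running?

Yes

States satisfying ¬EG running: {Ready, Terminated, New}.
States satisfying AF ¬EG running: {Ready, Terminated, New}.
Ready ∈ Sat(AF ¬EG running).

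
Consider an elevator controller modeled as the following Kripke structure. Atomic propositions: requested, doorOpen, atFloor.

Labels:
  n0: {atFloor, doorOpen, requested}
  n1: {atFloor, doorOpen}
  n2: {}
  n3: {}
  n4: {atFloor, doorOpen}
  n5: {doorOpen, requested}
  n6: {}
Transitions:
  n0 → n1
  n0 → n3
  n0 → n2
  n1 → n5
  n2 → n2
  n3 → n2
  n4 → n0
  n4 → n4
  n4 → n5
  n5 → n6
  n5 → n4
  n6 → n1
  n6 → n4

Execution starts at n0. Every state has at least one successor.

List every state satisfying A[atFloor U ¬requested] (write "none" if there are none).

{n0, n1, n2, n3, n4, n6}

States satisfying atFloor: {n0, n1, n4}.
States satisfying ¬requested: {n1, n2, n3, n4, n6}.
States satisfying A[atFloor U ¬requested]: {n0, n1, n2, n3, n4, n6}.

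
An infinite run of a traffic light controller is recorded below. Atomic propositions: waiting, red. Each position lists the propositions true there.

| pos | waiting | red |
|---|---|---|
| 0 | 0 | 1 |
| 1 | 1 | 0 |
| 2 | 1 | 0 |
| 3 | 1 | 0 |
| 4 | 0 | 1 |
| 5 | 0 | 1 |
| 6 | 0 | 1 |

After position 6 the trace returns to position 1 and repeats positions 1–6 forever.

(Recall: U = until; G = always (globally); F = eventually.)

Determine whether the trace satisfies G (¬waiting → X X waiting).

No

¬waiting → X X waiting must hold at every position from 0 onward. It fails at position 4, so G (¬waiting → X X waiting) is false.
Positions where ¬waiting holds: 0, 4, 5, 6.
Check X X waiting at each: 0→ok, 4→fails, 5→ok, 6→ok.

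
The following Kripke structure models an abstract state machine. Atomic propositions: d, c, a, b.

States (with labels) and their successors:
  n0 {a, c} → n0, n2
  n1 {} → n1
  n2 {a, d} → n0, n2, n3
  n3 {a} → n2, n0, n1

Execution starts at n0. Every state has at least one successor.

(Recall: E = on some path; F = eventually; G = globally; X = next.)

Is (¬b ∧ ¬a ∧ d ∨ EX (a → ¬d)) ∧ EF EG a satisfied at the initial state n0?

Holds

States satisfying ¬b: {n0, n1, n2, n3}.
States satisfying ¬a: {n1}.
States satisfying ¬a ∧ d: ∅.
States satisfying ¬b ∧ ¬a ∧ d: ∅.
States satisfying a → ¬d: {n0, n1, n3}.
States satisfying EX (a → ¬d): {n0, n1, n2, n3}.
States satisfying ¬b ∧ ¬a ∧ d ∨ EX (a → ¬d): {n0, n1, n2, n3}.
States satisfying EG a: {n0, n2, n3}.
States satisfying EF EG a: {n0, n2, n3}.
States satisfying (¬b ∧ ¬a ∧ d ∨ EX (a → ¬d)) ∧ EF EG a: {n0, n2, n3}.
n0 ∈ Sat((¬b ∧ ¬a ∧ d ∨ EX (a → ¬d)) ∧ EF EG a).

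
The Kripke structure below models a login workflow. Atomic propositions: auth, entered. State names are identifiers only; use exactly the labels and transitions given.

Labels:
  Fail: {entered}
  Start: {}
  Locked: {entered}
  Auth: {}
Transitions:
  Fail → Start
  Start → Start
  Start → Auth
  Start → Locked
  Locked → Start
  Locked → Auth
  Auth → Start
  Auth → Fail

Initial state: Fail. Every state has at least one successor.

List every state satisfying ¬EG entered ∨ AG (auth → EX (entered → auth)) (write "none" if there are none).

States satisfying entered: {Fail, Locked}.
States satisfying EG entered: ∅.
States satisfying ¬EG entered: {Fail, Start, Locked, Auth}.
States satisfying auth → EX (entered → auth): {Fail, Start, Locked, Auth}.
States satisfying AG (auth → EX (entered → auth)): {Fail, Start, Locked, Auth}.
States satisfying ¬EG entered ∨ AG (auth → EX (entered → auth)): {Fail, Start, Locked, Auth}.

{Fail, Start, Locked, Auth}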